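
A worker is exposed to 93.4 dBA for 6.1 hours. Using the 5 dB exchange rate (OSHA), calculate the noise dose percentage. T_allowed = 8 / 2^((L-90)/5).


Given values:
  L = 93.4 dBA, T = 6.1 hours
Formula: T_allowed = 8 / 2^((L - 90) / 5)
Compute exponent: (93.4 - 90) / 5 = 0.68
Compute 2^(0.68) = 1.60214
T_allowed = 8 / 1.60214 = 4.993321 hours
Dose = (T / T_allowed) * 100
Dose = (6.1 / 4.993321) * 100 = 122.16

122.16 %


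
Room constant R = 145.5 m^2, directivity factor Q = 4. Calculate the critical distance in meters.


Given values:
  R = 145.5 m^2, Q = 4
Formula: d_c = 0.141 * sqrt(Q * R)
Compute Q * R = 4 * 145.5 = 582.0
Compute sqrt(582.0) = 24.1247
d_c = 0.141 * 24.1247 = 3.402

3.402 m


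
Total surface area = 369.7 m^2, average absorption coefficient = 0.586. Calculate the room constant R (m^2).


Given values:
  S = 369.7 m^2, alpha = 0.586
Formula: R = S * alpha / (1 - alpha)
Numerator: 369.7 * 0.586 = 216.6442
Denominator: 1 - 0.586 = 0.414
R = 216.6442 / 0.414 = 523.3

523.3 m^2


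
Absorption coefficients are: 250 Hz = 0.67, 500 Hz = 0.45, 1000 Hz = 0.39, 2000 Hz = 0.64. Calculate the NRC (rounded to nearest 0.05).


Given values:
  a_250 = 0.67, a_500 = 0.45
  a_1000 = 0.39, a_2000 = 0.64
Formula: NRC = (a250 + a500 + a1000 + a2000) / 4
Sum = 0.67 + 0.45 + 0.39 + 0.64 = 2.15
NRC = 2.15 / 4 = 0.5375
Rounded to nearest 0.05: 0.55

0.55


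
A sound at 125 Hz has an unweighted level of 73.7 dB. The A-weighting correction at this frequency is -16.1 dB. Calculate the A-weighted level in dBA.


Given values:
  SPL = 73.7 dB
  A-weighting at 125 Hz = -16.1 dB
Formula: L_A = SPL + A_weight
L_A = 73.7 + (-16.1)
L_A = 57.6

57.6 dBA


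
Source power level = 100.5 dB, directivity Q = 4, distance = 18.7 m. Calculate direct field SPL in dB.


Given values:
  Lw = 100.5 dB, Q = 4, r = 18.7 m
Formula: SPL = Lw + 10 * log10(Q / (4 * pi * r^2))
Compute 4 * pi * r^2 = 4 * pi * 18.7^2 = 4394.3341
Compute Q / denom = 4 / 4394.3341 = 0.00091026
Compute 10 * log10(0.00091026) = -30.4083
SPL = 100.5 + (-30.4083) = 70.09

70.09 dB


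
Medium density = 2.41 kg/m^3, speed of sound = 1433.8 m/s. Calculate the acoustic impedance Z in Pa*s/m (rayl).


Given values:
  rho = 2.41 kg/m^3
  c = 1433.8 m/s
Formula: Z = rho * c
Z = 2.41 * 1433.8
Z = 3455.46

3455.46 rayl


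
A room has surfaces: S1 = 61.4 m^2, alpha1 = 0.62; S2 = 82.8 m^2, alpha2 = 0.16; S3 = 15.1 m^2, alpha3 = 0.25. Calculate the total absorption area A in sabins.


Given surfaces:
  Surface 1: 61.4 * 0.62 = 38.068
  Surface 2: 82.8 * 0.16 = 13.248
  Surface 3: 15.1 * 0.25 = 3.775
Formula: A = sum(Si * alpha_i)
A = 38.068 + 13.248 + 3.775
A = 55.09

55.09 sabins


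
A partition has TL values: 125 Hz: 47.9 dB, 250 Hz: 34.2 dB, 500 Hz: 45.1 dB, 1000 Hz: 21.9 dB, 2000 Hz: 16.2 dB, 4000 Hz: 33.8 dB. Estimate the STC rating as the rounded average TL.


Given TL values at each frequency:
  125 Hz: 47.9 dB
  250 Hz: 34.2 dB
  500 Hz: 45.1 dB
  1000 Hz: 21.9 dB
  2000 Hz: 16.2 dB
  4000 Hz: 33.8 dB
Formula: STC ~ round(average of TL values)
Sum = 47.9 + 34.2 + 45.1 + 21.9 + 16.2 + 33.8 = 199.1
Average = 199.1 / 6 = 33.18
Rounded: 33

33


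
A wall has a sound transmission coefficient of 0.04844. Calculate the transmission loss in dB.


Given values:
  tau = 0.04844
Formula: TL = 10 * log10(1 / tau)
Compute 1 / tau = 1 / 0.04844 = 20.6441
Compute log10(20.6441) = 1.314796
TL = 10 * 1.314796 = 13.15

13.15 dB


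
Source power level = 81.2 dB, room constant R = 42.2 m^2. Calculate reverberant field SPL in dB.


Given values:
  Lw = 81.2 dB, R = 42.2 m^2
Formula: SPL = Lw + 10 * log10(4 / R)
Compute 4 / R = 4 / 42.2 = 0.094787
Compute 10 * log10(0.094787) = -10.2325
SPL = 81.2 + (-10.2325) = 70.97

70.97 dB


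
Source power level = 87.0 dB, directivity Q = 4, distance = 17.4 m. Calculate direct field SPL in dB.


Given values:
  Lw = 87.0 dB, Q = 4, r = 17.4 m
Formula: SPL = Lw + 10 * log10(Q / (4 * pi * r^2))
Compute 4 * pi * r^2 = 4 * pi * 17.4^2 = 3804.5944
Compute Q / denom = 4 / 3804.5944 = 0.00105136
Compute 10 * log10(0.00105136) = -29.7825
SPL = 87.0 + (-29.7825) = 57.22

57.22 dB


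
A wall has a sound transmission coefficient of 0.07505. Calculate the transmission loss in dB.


Given values:
  tau = 0.07505
Formula: TL = 10 * log10(1 / tau)
Compute 1 / tau = 1 / 0.07505 = 13.3245
Compute log10(13.3245) = 1.124651
TL = 10 * 1.124651 = 11.25

11.25 dB


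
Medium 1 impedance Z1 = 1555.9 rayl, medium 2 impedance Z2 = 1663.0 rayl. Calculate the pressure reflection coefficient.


Given values:
  Z1 = 1555.9 rayl, Z2 = 1663.0 rayl
Formula: R = (Z2 - Z1) / (Z2 + Z1)
Numerator: Z2 - Z1 = 1663.0 - 1555.9 = 107.1
Denominator: Z2 + Z1 = 1663.0 + 1555.9 = 3218.9
R = 107.1 / 3218.9 = 0.0333

0.0333


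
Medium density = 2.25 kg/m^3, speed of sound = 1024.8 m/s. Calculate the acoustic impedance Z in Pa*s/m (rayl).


Given values:
  rho = 2.25 kg/m^3
  c = 1024.8 m/s
Formula: Z = rho * c
Z = 2.25 * 1024.8
Z = 2305.8

2305.8 rayl


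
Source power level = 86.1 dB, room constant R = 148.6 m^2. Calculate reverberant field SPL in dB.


Given values:
  Lw = 86.1 dB, R = 148.6 m^2
Formula: SPL = Lw + 10 * log10(4 / R)
Compute 4 / R = 4 / 148.6 = 0.026918
Compute 10 * log10(0.026918) = -15.6996
SPL = 86.1 + (-15.6996) = 70.4

70.4 dB


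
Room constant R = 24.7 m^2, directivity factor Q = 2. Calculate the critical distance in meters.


Given values:
  R = 24.7 m^2, Q = 2
Formula: d_c = 0.141 * sqrt(Q * R)
Compute Q * R = 2 * 24.7 = 49.4
Compute sqrt(49.4) = 7.0285
d_c = 0.141 * 7.0285 = 0.991

0.991 m


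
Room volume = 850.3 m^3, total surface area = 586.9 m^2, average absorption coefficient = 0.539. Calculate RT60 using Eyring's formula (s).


Given values:
  V = 850.3 m^3, S = 586.9 m^2, alpha = 0.539
Formula: RT60 = 0.161 * V / (-S * ln(1 - alpha))
Compute ln(1 - 0.539) = ln(0.461) = -0.774357
Denominator: -586.9 * -0.774357 = 454.4701
Numerator: 0.161 * 850.3 = 136.8983
RT60 = 136.8983 / 454.4701 = 0.301

0.301 s


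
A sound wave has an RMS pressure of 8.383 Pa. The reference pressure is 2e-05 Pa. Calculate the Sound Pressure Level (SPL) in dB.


Given values:
  p = 8.383 Pa
  p_ref = 2e-05 Pa
Formula: SPL = 20 * log10(p / p_ref)
Compute ratio: p / p_ref = 8.383 / 2e-05 = 419150
Compute log10: log10(419150) = 5.622369
Multiply: SPL = 20 * 5.622369 = 112.45

112.45 dB


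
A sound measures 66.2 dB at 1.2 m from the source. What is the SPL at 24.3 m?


Given values:
  SPL1 = 66.2 dB, r1 = 1.2 m, r2 = 24.3 m
Formula: SPL2 = SPL1 - 20 * log10(r2 / r1)
Compute ratio: r2 / r1 = 24.3 / 1.2 = 20.25
Compute log10: log10(20.25) = 1.306425
Compute drop: 20 * 1.306425 = 26.1285
SPL2 = 66.2 - 26.1285 = 40.07

40.07 dB


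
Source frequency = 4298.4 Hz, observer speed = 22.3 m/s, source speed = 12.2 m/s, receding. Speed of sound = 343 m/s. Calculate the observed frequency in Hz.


Given values:
  f_s = 4298.4 Hz, v_o = 22.3 m/s, v_s = 12.2 m/s
  Direction: receding
Formula: f_o = f_s * (c - v_o) / (c + v_s)
Numerator: c - v_o = 343 - 22.3 = 320.7
Denominator: c + v_s = 343 + 12.2 = 355.2
f_o = 4298.4 * 320.7 / 355.2 = 3880.9

3880.9 Hz


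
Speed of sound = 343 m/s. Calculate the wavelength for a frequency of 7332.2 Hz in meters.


Given values:
  c = 343 m/s, f = 7332.2 Hz
Formula: lambda = c / f
lambda = 343 / 7332.2
lambda = 0.0468

0.0468 m


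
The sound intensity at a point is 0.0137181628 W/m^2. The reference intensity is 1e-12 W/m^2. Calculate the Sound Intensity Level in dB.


Given values:
  I = 0.0137181628 W/m^2
  I_ref = 1e-12 W/m^2
Formula: SIL = 10 * log10(I / I_ref)
Compute ratio: I / I_ref = 13718162800
Compute log10: log10(13718162800) = 10.137296
Multiply: SIL = 10 * 10.137296 = 101.37

101.37 dB


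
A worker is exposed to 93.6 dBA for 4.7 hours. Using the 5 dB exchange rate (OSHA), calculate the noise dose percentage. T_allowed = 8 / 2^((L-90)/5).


Given values:
  L = 93.6 dBA, T = 4.7 hours
Formula: T_allowed = 8 / 2^((L - 90) / 5)
Compute exponent: (93.6 - 90) / 5 = 0.72
Compute 2^(0.72) = 1.647182
T_allowed = 8 / 1.647182 = 4.85678 hours
Dose = (T / T_allowed) * 100
Dose = (4.7 / 4.85678) * 100 = 96.77

96.77 %


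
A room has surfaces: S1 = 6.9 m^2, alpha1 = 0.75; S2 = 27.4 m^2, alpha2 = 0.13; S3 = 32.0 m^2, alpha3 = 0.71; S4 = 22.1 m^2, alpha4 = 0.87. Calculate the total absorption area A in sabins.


Given surfaces:
  Surface 1: 6.9 * 0.75 = 5.175
  Surface 2: 27.4 * 0.13 = 3.562
  Surface 3: 32.0 * 0.71 = 22.72
  Surface 4: 22.1 * 0.87 = 19.227
Formula: A = sum(Si * alpha_i)
A = 5.175 + 3.562 + 22.72 + 19.227
A = 50.68

50.68 sabins


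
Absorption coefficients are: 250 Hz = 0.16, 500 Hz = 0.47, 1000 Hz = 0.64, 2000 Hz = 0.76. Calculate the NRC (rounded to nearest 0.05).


Given values:
  a_250 = 0.16, a_500 = 0.47
  a_1000 = 0.64, a_2000 = 0.76
Formula: NRC = (a250 + a500 + a1000 + a2000) / 4
Sum = 0.16 + 0.47 + 0.64 + 0.76 = 2.03
NRC = 2.03 / 4 = 0.5075
Rounded to nearest 0.05: 0.5

0.5


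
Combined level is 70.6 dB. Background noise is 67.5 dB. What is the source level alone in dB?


Given values:
  L_total = 70.6 dB, L_bg = 67.5 dB
Formula: L_source = 10 * log10(10^(L_total/10) - 10^(L_bg/10))
Convert to linear:
  10^(70.6/10) = 11481536.215
  10^(67.5/10) = 5623413.2519
Difference: 11481536.215 - 5623413.2519 = 5858122.9631
L_source = 10 * log10(5858122.9631) = 67.68

67.68 dB


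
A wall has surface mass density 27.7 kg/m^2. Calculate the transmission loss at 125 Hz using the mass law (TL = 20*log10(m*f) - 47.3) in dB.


Given values:
  m = 27.7 kg/m^2, f = 125 Hz
Formula: TL = 20 * log10(m * f) - 47.3
Compute m * f = 27.7 * 125 = 3462.5
Compute log10(3462.5) = 3.53939
Compute 20 * 3.53939 = 70.7878
TL = 70.7878 - 47.3 = 23.49

23.49 dB


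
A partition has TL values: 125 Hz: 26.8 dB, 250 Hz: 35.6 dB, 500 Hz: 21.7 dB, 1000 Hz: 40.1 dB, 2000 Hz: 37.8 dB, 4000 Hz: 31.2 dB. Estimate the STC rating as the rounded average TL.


Given TL values at each frequency:
  125 Hz: 26.8 dB
  250 Hz: 35.6 dB
  500 Hz: 21.7 dB
  1000 Hz: 40.1 dB
  2000 Hz: 37.8 dB
  4000 Hz: 31.2 dB
Formula: STC ~ round(average of TL values)
Sum = 26.8 + 35.6 + 21.7 + 40.1 + 37.8 + 31.2 = 193.2
Average = 193.2 / 6 = 32.2
Rounded: 32

32


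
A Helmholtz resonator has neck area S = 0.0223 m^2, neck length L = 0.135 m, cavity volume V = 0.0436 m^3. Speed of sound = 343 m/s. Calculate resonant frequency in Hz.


Given values:
  S = 0.0223 m^2, L = 0.135 m, V = 0.0436 m^3, c = 343 m/s
Formula: f = (c / (2*pi)) * sqrt(S / (V * L))
Compute V * L = 0.0436 * 0.135 = 0.005886
Compute S / (V * L) = 0.0223 / 0.005886 = 3.7887
Compute sqrt(3.7887) = 1.946458
Compute c / (2*pi) = 343 / 6.283185 = 54.590148
f = 54.590148 * 1.946458 = 106.26

106.26 Hz


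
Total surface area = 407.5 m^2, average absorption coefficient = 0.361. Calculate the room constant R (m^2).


Given values:
  S = 407.5 m^2, alpha = 0.361
Formula: R = S * alpha / (1 - alpha)
Numerator: 407.5 * 0.361 = 147.1075
Denominator: 1 - 0.361 = 0.639
R = 147.1075 / 0.639 = 230.22

230.22 m^2


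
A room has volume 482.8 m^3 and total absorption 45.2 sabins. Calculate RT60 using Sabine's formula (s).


Given values:
  V = 482.8 m^3
  A = 45.2 sabins
Formula: RT60 = 0.161 * V / A
Numerator: 0.161 * 482.8 = 77.7308
RT60 = 77.7308 / 45.2 = 1.72

1.72 s


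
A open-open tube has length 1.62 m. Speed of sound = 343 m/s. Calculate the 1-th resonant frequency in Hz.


Given values:
  Tube type: open-open, L = 1.62 m, c = 343 m/s, n = 1
Formula: f_n = n * c / (2 * L)
Compute 2 * L = 2 * 1.62 = 3.24
f = 1 * 343 / 3.24
f = 105.86

105.86 Hz


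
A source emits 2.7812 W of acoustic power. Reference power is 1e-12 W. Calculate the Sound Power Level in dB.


Given values:
  W = 2.7812 W
  W_ref = 1e-12 W
Formula: SWL = 10 * log10(W / W_ref)
Compute ratio: W / W_ref = 2781200000000
Compute log10: log10(2781200000000) = 12.444232
Multiply: SWL = 10 * 12.444232 = 124.44

124.44 dB


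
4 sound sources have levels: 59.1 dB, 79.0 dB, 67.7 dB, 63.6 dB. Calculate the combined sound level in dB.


Formula: L_total = 10 * log10( sum(10^(Li/10)) )
  Source 1: 10^(59.1/10) = 812830.5162
  Source 2: 10^(79.0/10) = 79432823.4724
  Source 3: 10^(67.7/10) = 5888436.5536
  Source 4: 10^(63.6/10) = 2290867.6528
Sum of linear values = 88424958.195
L_total = 10 * log10(88424958.195) = 79.47

79.47 dB


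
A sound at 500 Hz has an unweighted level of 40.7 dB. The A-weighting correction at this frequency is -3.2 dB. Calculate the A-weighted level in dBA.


Given values:
  SPL = 40.7 dB
  A-weighting at 500 Hz = -3.2 dB
Formula: L_A = SPL + A_weight
L_A = 40.7 + (-3.2)
L_A = 37.5

37.5 dBA


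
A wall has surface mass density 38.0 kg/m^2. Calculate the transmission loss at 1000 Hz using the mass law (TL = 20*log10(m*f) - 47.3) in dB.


Given values:
  m = 38.0 kg/m^2, f = 1000 Hz
Formula: TL = 20 * log10(m * f) - 47.3
Compute m * f = 38.0 * 1000 = 38000.0
Compute log10(38000.0) = 4.579784
Compute 20 * 4.579784 = 91.5957
TL = 91.5957 - 47.3 = 44.3

44.3 dB


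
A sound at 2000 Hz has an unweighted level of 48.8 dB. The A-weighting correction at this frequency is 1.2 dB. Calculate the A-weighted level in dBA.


Given values:
  SPL = 48.8 dB
  A-weighting at 2000 Hz = 1.2 dB
Formula: L_A = SPL + A_weight
L_A = 48.8 + (1.2)
L_A = 50.0

50.0 dBA


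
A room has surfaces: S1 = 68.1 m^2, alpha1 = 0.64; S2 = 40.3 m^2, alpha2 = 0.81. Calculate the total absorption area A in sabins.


Given surfaces:
  Surface 1: 68.1 * 0.64 = 43.584
  Surface 2: 40.3 * 0.81 = 32.643
Formula: A = sum(Si * alpha_i)
A = 43.584 + 32.643
A = 76.23

76.23 sabins


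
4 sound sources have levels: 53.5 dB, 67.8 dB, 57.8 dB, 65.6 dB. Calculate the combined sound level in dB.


Formula: L_total = 10 * log10( sum(10^(Li/10)) )
  Source 1: 10^(53.5/10) = 223872.1139
  Source 2: 10^(67.8/10) = 6025595.8607
  Source 3: 10^(57.8/10) = 602559.5861
  Source 4: 10^(65.6/10) = 3630780.5477
Sum of linear values = 10482808.1084
L_total = 10 * log10(10482808.1084) = 70.2

70.2 dB


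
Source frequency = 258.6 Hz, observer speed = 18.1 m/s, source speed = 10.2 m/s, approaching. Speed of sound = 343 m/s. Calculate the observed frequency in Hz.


Given values:
  f_s = 258.6 Hz, v_o = 18.1 m/s, v_s = 10.2 m/s
  Direction: approaching
Formula: f_o = f_s * (c + v_o) / (c - v_s)
Numerator: c + v_o = 343 + 18.1 = 361.1
Denominator: c - v_s = 343 - 10.2 = 332.8
f_o = 258.6 * 361.1 / 332.8 = 280.59

280.59 Hz


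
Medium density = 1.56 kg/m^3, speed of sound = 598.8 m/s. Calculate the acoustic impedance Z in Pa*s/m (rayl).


Given values:
  rho = 1.56 kg/m^3
  c = 598.8 m/s
Formula: Z = rho * c
Z = 1.56 * 598.8
Z = 934.13

934.13 rayl


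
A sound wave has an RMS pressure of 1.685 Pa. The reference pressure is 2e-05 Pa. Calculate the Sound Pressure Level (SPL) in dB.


Given values:
  p = 1.685 Pa
  p_ref = 2e-05 Pa
Formula: SPL = 20 * log10(p / p_ref)
Compute ratio: p / p_ref = 1.685 / 2e-05 = 84250
Compute log10: log10(84250) = 4.92557
Multiply: SPL = 20 * 4.92557 = 98.51

98.51 dB


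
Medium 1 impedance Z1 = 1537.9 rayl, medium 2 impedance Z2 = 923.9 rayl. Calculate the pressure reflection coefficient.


Given values:
  Z1 = 1537.9 rayl, Z2 = 923.9 rayl
Formula: R = (Z2 - Z1) / (Z2 + Z1)
Numerator: Z2 - Z1 = 923.9 - 1537.9 = -614.0
Denominator: Z2 + Z1 = 923.9 + 1537.9 = 2461.8
R = -614.0 / 2461.8 = -0.2494

-0.2494


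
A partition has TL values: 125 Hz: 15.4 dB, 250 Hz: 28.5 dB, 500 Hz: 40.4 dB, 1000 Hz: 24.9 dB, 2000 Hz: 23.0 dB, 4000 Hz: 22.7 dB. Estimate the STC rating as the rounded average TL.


Given TL values at each frequency:
  125 Hz: 15.4 dB
  250 Hz: 28.5 dB
  500 Hz: 40.4 dB
  1000 Hz: 24.9 dB
  2000 Hz: 23.0 dB
  4000 Hz: 22.7 dB
Formula: STC ~ round(average of TL values)
Sum = 15.4 + 28.5 + 40.4 + 24.9 + 23.0 + 22.7 = 154.9
Average = 154.9 / 6 = 25.82
Rounded: 26

26


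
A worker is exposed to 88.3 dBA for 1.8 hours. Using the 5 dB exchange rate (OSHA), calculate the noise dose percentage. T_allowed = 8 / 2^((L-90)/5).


Given values:
  L = 88.3 dBA, T = 1.8 hours
Formula: T_allowed = 8 / 2^((L - 90) / 5)
Compute exponent: (88.3 - 90) / 5 = -0.34
Compute 2^(-0.34) = 0.790041
T_allowed = 8 / 0.790041 = 10.126057 hours
Dose = (T / T_allowed) * 100
Dose = (1.8 / 10.126057) * 100 = 17.78

17.78 %


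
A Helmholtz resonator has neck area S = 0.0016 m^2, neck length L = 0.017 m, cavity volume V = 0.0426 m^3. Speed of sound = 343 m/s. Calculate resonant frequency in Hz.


Given values:
  S = 0.0016 m^2, L = 0.017 m, V = 0.0426 m^3, c = 343 m/s
Formula: f = (c / (2*pi)) * sqrt(S / (V * L))
Compute V * L = 0.0426 * 0.017 = 0.0007242
Compute S / (V * L) = 0.0016 / 0.0007242 = 2.2093
Compute sqrt(2.2093) = 1.486371
Compute c / (2*pi) = 343 / 6.283185 = 54.590148
f = 54.590148 * 1.486371 = 81.14

81.14 Hz


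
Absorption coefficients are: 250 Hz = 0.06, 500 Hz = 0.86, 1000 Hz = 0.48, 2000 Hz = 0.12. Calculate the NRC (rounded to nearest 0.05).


Given values:
  a_250 = 0.06, a_500 = 0.86
  a_1000 = 0.48, a_2000 = 0.12
Formula: NRC = (a250 + a500 + a1000 + a2000) / 4
Sum = 0.06 + 0.86 + 0.48 + 0.12 = 1.52
NRC = 1.52 / 4 = 0.38
Rounded to nearest 0.05: 0.4

0.4


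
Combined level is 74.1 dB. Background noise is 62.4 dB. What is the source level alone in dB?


Given values:
  L_total = 74.1 dB, L_bg = 62.4 dB
Formula: L_source = 10 * log10(10^(L_total/10) - 10^(L_bg/10))
Convert to linear:
  10^(74.1/10) = 25703957.8277
  10^(62.4/10) = 1737800.8287
Difference: 25703957.8277 - 1737800.8287 = 23966156.999
L_source = 10 * log10(23966156.999) = 73.8

73.8 dB


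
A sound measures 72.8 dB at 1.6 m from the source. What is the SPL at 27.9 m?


Given values:
  SPL1 = 72.8 dB, r1 = 1.6 m, r2 = 27.9 m
Formula: SPL2 = SPL1 - 20 * log10(r2 / r1)
Compute ratio: r2 / r1 = 27.9 / 1.6 = 17.4375
Compute log10: log10(17.4375) = 1.241484
Compute drop: 20 * 1.241484 = 24.8297
SPL2 = 72.8 - 24.8297 = 47.97

47.97 dB


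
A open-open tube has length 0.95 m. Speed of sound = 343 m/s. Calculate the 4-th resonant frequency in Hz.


Given values:
  Tube type: open-open, L = 0.95 m, c = 343 m/s, n = 4
Formula: f_n = n * c / (2 * L)
Compute 2 * L = 2 * 0.95 = 1.9
f = 4 * 343 / 1.9
f = 722.11

722.11 Hz


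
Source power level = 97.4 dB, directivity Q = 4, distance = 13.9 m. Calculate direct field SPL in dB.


Given values:
  Lw = 97.4 dB, Q = 4, r = 13.9 m
Formula: SPL = Lw + 10 * log10(Q / (4 * pi * r^2))
Compute 4 * pi * r^2 = 4 * pi * 13.9^2 = 2427.9485
Compute Q / denom = 4 / 2427.9485 = 0.00164748
Compute 10 * log10(0.00164748) = -27.8318
SPL = 97.4 + (-27.8318) = 69.57

69.57 dB


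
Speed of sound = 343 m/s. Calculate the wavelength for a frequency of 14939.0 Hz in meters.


Given values:
  c = 343 m/s, f = 14939.0 Hz
Formula: lambda = c / f
lambda = 343 / 14939.0
lambda = 0.023

0.023 m


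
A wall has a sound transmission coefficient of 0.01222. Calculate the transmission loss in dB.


Given values:
  tau = 0.01222
Formula: TL = 10 * log10(1 / tau)
Compute 1 / tau = 1 / 0.01222 = 81.8331
Compute log10(81.8331) = 1.912929
TL = 10 * 1.912929 = 19.13

19.13 dB


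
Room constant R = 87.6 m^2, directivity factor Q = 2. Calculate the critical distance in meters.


Given values:
  R = 87.6 m^2, Q = 2
Formula: d_c = 0.141 * sqrt(Q * R)
Compute Q * R = 2 * 87.6 = 175.2
Compute sqrt(175.2) = 13.2363
d_c = 0.141 * 13.2363 = 1.866

1.866 m


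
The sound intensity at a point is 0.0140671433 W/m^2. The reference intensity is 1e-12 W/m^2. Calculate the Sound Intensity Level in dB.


Given values:
  I = 0.0140671433 W/m^2
  I_ref = 1e-12 W/m^2
Formula: SIL = 10 * log10(I / I_ref)
Compute ratio: I / I_ref = 14067143300
Compute log10: log10(14067143300) = 10.148206
Multiply: SIL = 10 * 10.148206 = 101.48

101.48 dB


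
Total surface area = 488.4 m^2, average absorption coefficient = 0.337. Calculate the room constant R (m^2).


Given values:
  S = 488.4 m^2, alpha = 0.337
Formula: R = S * alpha / (1 - alpha)
Numerator: 488.4 * 0.337 = 164.5908
Denominator: 1 - 0.337 = 0.663
R = 164.5908 / 0.663 = 248.25

248.25 m^2


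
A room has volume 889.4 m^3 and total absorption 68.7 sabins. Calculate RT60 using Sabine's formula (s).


Given values:
  V = 889.4 m^3
  A = 68.7 sabins
Formula: RT60 = 0.161 * V / A
Numerator: 0.161 * 889.4 = 143.1934
RT60 = 143.1934 / 68.7 = 2.084

2.084 s


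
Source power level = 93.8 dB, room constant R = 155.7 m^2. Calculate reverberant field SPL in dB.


Given values:
  Lw = 93.8 dB, R = 155.7 m^2
Formula: SPL = Lw + 10 * log10(4 / R)
Compute 4 / R = 4 / 155.7 = 0.02569
Compute 10 * log10(0.02569) = -15.9024
SPL = 93.8 + (-15.9024) = 77.9

77.9 dB


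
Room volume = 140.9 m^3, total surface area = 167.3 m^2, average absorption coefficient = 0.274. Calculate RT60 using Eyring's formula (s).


Given values:
  V = 140.9 m^3, S = 167.3 m^2, alpha = 0.274
Formula: RT60 = 0.161 * V / (-S * ln(1 - alpha))
Compute ln(1 - 0.274) = ln(0.726) = -0.320205
Denominator: -167.3 * -0.320205 = 53.5703
Numerator: 0.161 * 140.9 = 22.6849
RT60 = 22.6849 / 53.5703 = 0.423

0.423 s


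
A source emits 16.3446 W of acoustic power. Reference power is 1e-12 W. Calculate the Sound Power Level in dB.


Given values:
  W = 16.3446 W
  W_ref = 1e-12 W
Formula: SWL = 10 * log10(W / W_ref)
Compute ratio: W / W_ref = 16344600000000
Compute log10: log10(16344600000000) = 13.213374
Multiply: SWL = 10 * 13.213374 = 132.13

132.13 dB


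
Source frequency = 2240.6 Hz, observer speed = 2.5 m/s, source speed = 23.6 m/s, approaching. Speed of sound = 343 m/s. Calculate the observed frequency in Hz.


Given values:
  f_s = 2240.6 Hz, v_o = 2.5 m/s, v_s = 23.6 m/s
  Direction: approaching
Formula: f_o = f_s * (c + v_o) / (c - v_s)
Numerator: c + v_o = 343 + 2.5 = 345.5
Denominator: c - v_s = 343 - 23.6 = 319.4
f_o = 2240.6 * 345.5 / 319.4 = 2423.69

2423.69 Hz


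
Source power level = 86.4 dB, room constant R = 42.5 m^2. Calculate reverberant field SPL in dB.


Given values:
  Lw = 86.4 dB, R = 42.5 m^2
Formula: SPL = Lw + 10 * log10(4 / R)
Compute 4 / R = 4 / 42.5 = 0.094118
Compute 10 * log10(0.094118) = -10.2633
SPL = 86.4 + (-10.2633) = 76.14

76.14 dB


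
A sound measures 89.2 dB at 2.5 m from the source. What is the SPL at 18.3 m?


Given values:
  SPL1 = 89.2 dB, r1 = 2.5 m, r2 = 18.3 m
Formula: SPL2 = SPL1 - 20 * log10(r2 / r1)
Compute ratio: r2 / r1 = 18.3 / 2.5 = 7.32
Compute log10: log10(7.32) = 0.864511
Compute drop: 20 * 0.864511 = 17.2902
SPL2 = 89.2 - 17.2902 = 71.91

71.91 dB


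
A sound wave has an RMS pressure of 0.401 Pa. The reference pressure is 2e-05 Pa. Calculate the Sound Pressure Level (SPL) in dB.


Given values:
  p = 0.401 Pa
  p_ref = 2e-05 Pa
Formula: SPL = 20 * log10(p / p_ref)
Compute ratio: p / p_ref = 0.401 / 2e-05 = 20050
Compute log10: log10(20050) = 4.302114
Multiply: SPL = 20 * 4.302114 = 86.04

86.04 dB


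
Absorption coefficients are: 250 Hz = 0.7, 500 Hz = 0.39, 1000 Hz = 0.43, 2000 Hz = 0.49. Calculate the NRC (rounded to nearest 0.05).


Given values:
  a_250 = 0.7, a_500 = 0.39
  a_1000 = 0.43, a_2000 = 0.49
Formula: NRC = (a250 + a500 + a1000 + a2000) / 4
Sum = 0.7 + 0.39 + 0.43 + 0.49 = 2.01
NRC = 2.01 / 4 = 0.5025
Rounded to nearest 0.05: 0.5

0.5


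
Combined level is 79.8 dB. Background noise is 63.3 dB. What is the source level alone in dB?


Given values:
  L_total = 79.8 dB, L_bg = 63.3 dB
Formula: L_source = 10 * log10(10^(L_total/10) - 10^(L_bg/10))
Convert to linear:
  10^(79.8/10) = 95499258.6021
  10^(63.3/10) = 2137962.0895
Difference: 95499258.6021 - 2137962.0895 = 93361296.5126
L_source = 10 * log10(93361296.5126) = 79.7

79.7 dB


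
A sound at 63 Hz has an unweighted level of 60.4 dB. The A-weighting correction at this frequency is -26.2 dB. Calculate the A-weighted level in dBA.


Given values:
  SPL = 60.4 dB
  A-weighting at 63 Hz = -26.2 dB
Formula: L_A = SPL + A_weight
L_A = 60.4 + (-26.2)
L_A = 34.2

34.2 dBA


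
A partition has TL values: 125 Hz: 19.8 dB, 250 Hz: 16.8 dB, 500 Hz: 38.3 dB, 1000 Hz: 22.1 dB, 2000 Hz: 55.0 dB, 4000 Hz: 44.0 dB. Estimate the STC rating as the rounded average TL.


Given TL values at each frequency:
  125 Hz: 19.8 dB
  250 Hz: 16.8 dB
  500 Hz: 38.3 dB
  1000 Hz: 22.1 dB
  2000 Hz: 55.0 dB
  4000 Hz: 44.0 dB
Formula: STC ~ round(average of TL values)
Sum = 19.8 + 16.8 + 38.3 + 22.1 + 55.0 + 44.0 = 196.0
Average = 196.0 / 6 = 32.67
Rounded: 33

33


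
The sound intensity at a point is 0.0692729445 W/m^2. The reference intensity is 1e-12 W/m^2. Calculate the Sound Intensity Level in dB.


Given values:
  I = 0.0692729445 W/m^2
  I_ref = 1e-12 W/m^2
Formula: SIL = 10 * log10(I / I_ref)
Compute ratio: I / I_ref = 69272944500
Compute log10: log10(69272944500) = 10.840564
Multiply: SIL = 10 * 10.840564 = 108.41

108.41 dB


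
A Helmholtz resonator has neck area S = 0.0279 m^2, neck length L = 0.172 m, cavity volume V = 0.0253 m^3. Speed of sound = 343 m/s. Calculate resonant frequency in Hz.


Given values:
  S = 0.0279 m^2, L = 0.172 m, V = 0.0253 m^3, c = 343 m/s
Formula: f = (c / (2*pi)) * sqrt(S / (V * L))
Compute V * L = 0.0253 * 0.172 = 0.0043516
Compute S / (V * L) = 0.0279 / 0.0043516 = 6.4114
Compute sqrt(6.4114) = 2.532074
Compute c / (2*pi) = 343 / 6.283185 = 54.590148
f = 54.590148 * 2.532074 = 138.23

138.23 Hz


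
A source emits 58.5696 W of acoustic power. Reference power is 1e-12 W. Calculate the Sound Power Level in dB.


Given values:
  W = 58.5696 W
  W_ref = 1e-12 W
Formula: SWL = 10 * log10(W / W_ref)
Compute ratio: W / W_ref = 58569600000000
Compute log10: log10(58569600000000) = 13.767672
Multiply: SWL = 10 * 13.767672 = 137.68

137.68 dB


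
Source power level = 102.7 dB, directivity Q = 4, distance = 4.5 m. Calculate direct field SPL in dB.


Given values:
  Lw = 102.7 dB, Q = 4, r = 4.5 m
Formula: SPL = Lw + 10 * log10(Q / (4 * pi * r^2))
Compute 4 * pi * r^2 = 4 * pi * 4.5^2 = 254.469
Compute Q / denom = 4 / 254.469 = 0.01571901
Compute 10 * log10(0.01571901) = -18.0357
SPL = 102.7 + (-18.0357) = 84.66

84.66 dB


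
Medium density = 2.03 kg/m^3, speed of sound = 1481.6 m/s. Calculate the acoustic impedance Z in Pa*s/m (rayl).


Given values:
  rho = 2.03 kg/m^3
  c = 1481.6 m/s
Formula: Z = rho * c
Z = 2.03 * 1481.6
Z = 3007.65

3007.65 rayl


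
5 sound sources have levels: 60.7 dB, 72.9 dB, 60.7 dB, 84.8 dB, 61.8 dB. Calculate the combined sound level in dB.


Formula: L_total = 10 * log10( sum(10^(Li/10)) )
  Source 1: 10^(60.7/10) = 1174897.5549
  Source 2: 10^(72.9/10) = 19498445.9976
  Source 3: 10^(60.7/10) = 1174897.5549
  Source 4: 10^(84.8/10) = 301995172.0402
  Source 5: 10^(61.8/10) = 1513561.2484
Sum of linear values = 325356974.396
L_total = 10 * log10(325356974.396) = 85.12

85.12 dB


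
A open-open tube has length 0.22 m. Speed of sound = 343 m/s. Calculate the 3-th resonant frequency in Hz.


Given values:
  Tube type: open-open, L = 0.22 m, c = 343 m/s, n = 3
Formula: f_n = n * c / (2 * L)
Compute 2 * L = 2 * 0.22 = 0.44
f = 3 * 343 / 0.44
f = 2338.64

2338.64 Hz


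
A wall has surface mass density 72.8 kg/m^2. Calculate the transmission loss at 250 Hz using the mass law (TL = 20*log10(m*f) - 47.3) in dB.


Given values:
  m = 72.8 kg/m^2, f = 250 Hz
Formula: TL = 20 * log10(m * f) - 47.3
Compute m * f = 72.8 * 250 = 18200.0
Compute log10(18200.0) = 4.260071
Compute 20 * 4.260071 = 85.2014
TL = 85.2014 - 47.3 = 37.9

37.9 dB


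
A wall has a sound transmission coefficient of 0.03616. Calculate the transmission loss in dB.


Given values:
  tau = 0.03616
Formula: TL = 10 * log10(1 / tau)
Compute 1 / tau = 1 / 0.03616 = 27.6549
Compute log10(27.6549) = 1.441772
TL = 10 * 1.441772 = 14.42

14.42 dB


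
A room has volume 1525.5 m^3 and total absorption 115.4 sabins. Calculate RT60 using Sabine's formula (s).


Given values:
  V = 1525.5 m^3
  A = 115.4 sabins
Formula: RT60 = 0.161 * V / A
Numerator: 0.161 * 1525.5 = 245.6055
RT60 = 245.6055 / 115.4 = 2.128

2.128 s


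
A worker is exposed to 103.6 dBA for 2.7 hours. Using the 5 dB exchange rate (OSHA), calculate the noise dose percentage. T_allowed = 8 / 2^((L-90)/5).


Given values:
  L = 103.6 dBA, T = 2.7 hours
Formula: T_allowed = 8 / 2^((L - 90) / 5)
Compute exponent: (103.6 - 90) / 5 = 2.72
Compute 2^(2.72) = 6.588728
T_allowed = 8 / 6.588728 = 1.214195 hours
Dose = (T / T_allowed) * 100
Dose = (2.7 / 1.214195) * 100 = 222.37

222.37 %


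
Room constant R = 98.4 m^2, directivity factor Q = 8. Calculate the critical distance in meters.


Given values:
  R = 98.4 m^2, Q = 8
Formula: d_c = 0.141 * sqrt(Q * R)
Compute Q * R = 8 * 98.4 = 787.2
Compute sqrt(787.2) = 28.0571
d_c = 0.141 * 28.0571 = 3.956

3.956 m


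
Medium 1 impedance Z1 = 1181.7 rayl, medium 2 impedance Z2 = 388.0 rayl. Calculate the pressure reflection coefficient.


Given values:
  Z1 = 1181.7 rayl, Z2 = 388.0 rayl
Formula: R = (Z2 - Z1) / (Z2 + Z1)
Numerator: Z2 - Z1 = 388.0 - 1181.7 = -793.7
Denominator: Z2 + Z1 = 388.0 + 1181.7 = 1569.7
R = -793.7 / 1569.7 = -0.5056

-0.5056


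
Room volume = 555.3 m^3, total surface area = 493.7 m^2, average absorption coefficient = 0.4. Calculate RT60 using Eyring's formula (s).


Given values:
  V = 555.3 m^3, S = 493.7 m^2, alpha = 0.4
Formula: RT60 = 0.161 * V / (-S * ln(1 - alpha))
Compute ln(1 - 0.4) = ln(0.6) = -0.510826
Denominator: -493.7 * -0.510826 = 252.1948
Numerator: 0.161 * 555.3 = 89.4033
RT60 = 89.4033 / 252.1948 = 0.355

0.355 s


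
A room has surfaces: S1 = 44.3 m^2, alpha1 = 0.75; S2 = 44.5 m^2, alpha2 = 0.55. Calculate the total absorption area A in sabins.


Given surfaces:
  Surface 1: 44.3 * 0.75 = 33.225
  Surface 2: 44.5 * 0.55 = 24.475
Formula: A = sum(Si * alpha_i)
A = 33.225 + 24.475
A = 57.7

57.7 sabins


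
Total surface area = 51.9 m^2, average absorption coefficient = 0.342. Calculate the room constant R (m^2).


Given values:
  S = 51.9 m^2, alpha = 0.342
Formula: R = S * alpha / (1 - alpha)
Numerator: 51.9 * 0.342 = 17.7498
Denominator: 1 - 0.342 = 0.658
R = 17.7498 / 0.658 = 26.98

26.98 m^2


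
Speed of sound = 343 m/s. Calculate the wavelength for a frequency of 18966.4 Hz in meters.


Given values:
  c = 343 m/s, f = 18966.4 Hz
Formula: lambda = c / f
lambda = 343 / 18966.4
lambda = 0.0181

0.0181 m


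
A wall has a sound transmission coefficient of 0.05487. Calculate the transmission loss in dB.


Given values:
  tau = 0.05487
Formula: TL = 10 * log10(1 / tau)
Compute 1 / tau = 1 / 0.05487 = 18.2249
Compute log10(18.2249) = 1.260665
TL = 10 * 1.260665 = 12.61

12.61 dB


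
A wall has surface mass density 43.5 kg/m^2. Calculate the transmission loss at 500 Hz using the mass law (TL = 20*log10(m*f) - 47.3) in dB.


Given values:
  m = 43.5 kg/m^2, f = 500 Hz
Formula: TL = 20 * log10(m * f) - 47.3
Compute m * f = 43.5 * 500 = 21750.0
Compute log10(21750.0) = 4.337459
Compute 20 * 4.337459 = 86.7492
TL = 86.7492 - 47.3 = 39.45

39.45 dB


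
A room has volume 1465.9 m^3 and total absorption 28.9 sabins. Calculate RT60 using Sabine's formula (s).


Given values:
  V = 1465.9 m^3
  A = 28.9 sabins
Formula: RT60 = 0.161 * V / A
Numerator: 0.161 * 1465.9 = 236.0099
RT60 = 236.0099 / 28.9 = 8.166

8.166 s


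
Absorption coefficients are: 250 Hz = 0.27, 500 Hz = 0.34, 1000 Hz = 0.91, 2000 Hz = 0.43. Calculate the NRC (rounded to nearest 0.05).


Given values:
  a_250 = 0.27, a_500 = 0.34
  a_1000 = 0.91, a_2000 = 0.43
Formula: NRC = (a250 + a500 + a1000 + a2000) / 4
Sum = 0.27 + 0.34 + 0.91 + 0.43 = 1.95
NRC = 1.95 / 4 = 0.4875
Rounded to nearest 0.05: 0.5

0.5


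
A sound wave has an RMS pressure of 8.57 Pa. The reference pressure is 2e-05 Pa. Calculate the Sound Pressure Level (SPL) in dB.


Given values:
  p = 8.57 Pa
  p_ref = 2e-05 Pa
Formula: SPL = 20 * log10(p / p_ref)
Compute ratio: p / p_ref = 8.57 / 2e-05 = 428500
Compute log10: log10(428500) = 5.631951
Multiply: SPL = 20 * 5.631951 = 112.64

112.64 dB


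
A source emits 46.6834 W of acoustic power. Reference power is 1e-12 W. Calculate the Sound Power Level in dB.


Given values:
  W = 46.6834 W
  W_ref = 1e-12 W
Formula: SWL = 10 * log10(W / W_ref)
Compute ratio: W / W_ref = 46683400000000
Compute log10: log10(46683400000000) = 13.669162
Multiply: SWL = 10 * 13.669162 = 136.69

136.69 dB


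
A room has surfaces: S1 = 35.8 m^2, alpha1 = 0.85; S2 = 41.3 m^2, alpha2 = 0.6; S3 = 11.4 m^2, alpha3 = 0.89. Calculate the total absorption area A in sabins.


Given surfaces:
  Surface 1: 35.8 * 0.85 = 30.43
  Surface 2: 41.3 * 0.6 = 24.78
  Surface 3: 11.4 * 0.89 = 10.146
Formula: A = sum(Si * alpha_i)
A = 30.43 + 24.78 + 10.146
A = 65.36

65.36 sabins


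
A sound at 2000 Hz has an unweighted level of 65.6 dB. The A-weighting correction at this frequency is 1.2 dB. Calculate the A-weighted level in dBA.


Given values:
  SPL = 65.6 dB
  A-weighting at 2000 Hz = 1.2 dB
Formula: L_A = SPL + A_weight
L_A = 65.6 + (1.2)
L_A = 66.8

66.8 dBA


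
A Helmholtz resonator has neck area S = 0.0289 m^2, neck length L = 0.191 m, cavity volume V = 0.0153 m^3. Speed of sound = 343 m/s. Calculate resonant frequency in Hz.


Given values:
  S = 0.0289 m^2, L = 0.191 m, V = 0.0153 m^3, c = 343 m/s
Formula: f = (c / (2*pi)) * sqrt(S / (V * L))
Compute V * L = 0.0153 * 0.191 = 0.0029223
Compute S / (V * L) = 0.0289 / 0.0029223 = 9.8895
Compute sqrt(9.8895) = 3.144758
Compute c / (2*pi) = 343 / 6.283185 = 54.590148
f = 54.590148 * 3.144758 = 171.67

171.67 Hz


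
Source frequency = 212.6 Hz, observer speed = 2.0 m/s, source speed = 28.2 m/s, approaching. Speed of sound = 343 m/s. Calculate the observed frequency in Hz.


Given values:
  f_s = 212.6 Hz, v_o = 2.0 m/s, v_s = 28.2 m/s
  Direction: approaching
Formula: f_o = f_s * (c + v_o) / (c - v_s)
Numerator: c + v_o = 343 + 2.0 = 345.0
Denominator: c - v_s = 343 - 28.2 = 314.8
f_o = 212.6 * 345.0 / 314.8 = 233.0

233.0 Hz


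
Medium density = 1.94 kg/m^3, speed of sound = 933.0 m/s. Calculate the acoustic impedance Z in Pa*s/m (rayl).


Given values:
  rho = 1.94 kg/m^3
  c = 933.0 m/s
Formula: Z = rho * c
Z = 1.94 * 933.0
Z = 1810.02

1810.02 rayl


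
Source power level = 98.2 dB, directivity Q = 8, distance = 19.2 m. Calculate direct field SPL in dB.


Given values:
  Lw = 98.2 dB, Q = 8, r = 19.2 m
Formula: SPL = Lw + 10 * log10(Q / (4 * pi * r^2))
Compute 4 * pi * r^2 = 4 * pi * 19.2^2 = 4632.4669
Compute Q / denom = 8 / 4632.4669 = 0.00172694
Compute 10 * log10(0.00172694) = -27.6272
SPL = 98.2 + (-27.6272) = 70.57

70.57 dB


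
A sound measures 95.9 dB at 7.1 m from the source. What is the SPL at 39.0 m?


Given values:
  SPL1 = 95.9 dB, r1 = 7.1 m, r2 = 39.0 m
Formula: SPL2 = SPL1 - 20 * log10(r2 / r1)
Compute ratio: r2 / r1 = 39.0 / 7.1 = 5.493
Compute log10: log10(5.493) = 0.73981
Compute drop: 20 * 0.73981 = 14.7962
SPL2 = 95.9 - 14.7962 = 81.1

81.1 dB


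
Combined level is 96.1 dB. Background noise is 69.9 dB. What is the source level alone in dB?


Given values:
  L_total = 96.1 dB, L_bg = 69.9 dB
Formula: L_source = 10 * log10(10^(L_total/10) - 10^(L_bg/10))
Convert to linear:
  10^(96.1/10) = 4073802778.0411
  10^(69.9/10) = 9772372.2096
Difference: 4073802778.0411 - 9772372.2096 = 4064030405.8315
L_source = 10 * log10(4064030405.8315) = 96.09

96.09 dB


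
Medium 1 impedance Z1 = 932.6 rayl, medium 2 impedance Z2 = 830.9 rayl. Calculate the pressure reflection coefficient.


Given values:
  Z1 = 932.6 rayl, Z2 = 830.9 rayl
Formula: R = (Z2 - Z1) / (Z2 + Z1)
Numerator: Z2 - Z1 = 830.9 - 932.6 = -101.7
Denominator: Z2 + Z1 = 830.9 + 932.6 = 1763.5
R = -101.7 / 1763.5 = -0.0577

-0.0577


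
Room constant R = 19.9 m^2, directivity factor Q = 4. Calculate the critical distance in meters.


Given values:
  R = 19.9 m^2, Q = 4
Formula: d_c = 0.141 * sqrt(Q * R)
Compute Q * R = 4 * 19.9 = 79.6
Compute sqrt(79.6) = 8.9219
d_c = 0.141 * 8.9219 = 1.258

1.258 m


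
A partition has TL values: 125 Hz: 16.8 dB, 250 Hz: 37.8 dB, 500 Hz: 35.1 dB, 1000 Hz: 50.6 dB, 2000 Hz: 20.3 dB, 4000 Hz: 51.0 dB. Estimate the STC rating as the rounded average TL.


Given TL values at each frequency:
  125 Hz: 16.8 dB
  250 Hz: 37.8 dB
  500 Hz: 35.1 dB
  1000 Hz: 50.6 dB
  2000 Hz: 20.3 dB
  4000 Hz: 51.0 dB
Formula: STC ~ round(average of TL values)
Sum = 16.8 + 37.8 + 35.1 + 50.6 + 20.3 + 51.0 = 211.6
Average = 211.6 / 6 = 35.27
Rounded: 35

35


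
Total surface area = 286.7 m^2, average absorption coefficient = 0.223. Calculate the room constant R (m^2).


Given values:
  S = 286.7 m^2, alpha = 0.223
Formula: R = S * alpha / (1 - alpha)
Numerator: 286.7 * 0.223 = 63.9341
Denominator: 1 - 0.223 = 0.777
R = 63.9341 / 0.777 = 82.28

82.28 m^2


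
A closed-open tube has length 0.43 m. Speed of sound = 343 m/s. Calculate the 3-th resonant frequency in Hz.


Given values:
  Tube type: closed-open, L = 0.43 m, c = 343 m/s, n = 3
Formula: f_n = (2n - 1) * c / (4 * L)
Compute 2n - 1 = 2*3 - 1 = 5
Compute 4 * L = 4 * 0.43 = 1.72
f = 5 * 343 / 1.72
f = 997.09

997.09 Hz


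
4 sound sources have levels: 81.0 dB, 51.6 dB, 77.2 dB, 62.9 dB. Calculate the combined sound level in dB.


Formula: L_total = 10 * log10( sum(10^(Li/10)) )
  Source 1: 10^(81.0/10) = 125892541.1794
  Source 2: 10^(51.6/10) = 144543.9771
  Source 3: 10^(77.2/10) = 52480746.025
  Source 4: 10^(62.9/10) = 1949844.5998
Sum of linear values = 180467675.7813
L_total = 10 * log10(180467675.7813) = 82.56

82.56 dB


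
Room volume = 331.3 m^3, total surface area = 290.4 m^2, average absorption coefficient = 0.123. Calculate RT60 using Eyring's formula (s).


Given values:
  V = 331.3 m^3, S = 290.4 m^2, alpha = 0.123
Formula: RT60 = 0.161 * V / (-S * ln(1 - alpha))
Compute ln(1 - 0.123) = ln(0.877) = -0.131248
Denominator: -290.4 * -0.131248 = 38.1144
Numerator: 0.161 * 331.3 = 53.3393
RT60 = 53.3393 / 38.1144 = 1.399

1.399 s


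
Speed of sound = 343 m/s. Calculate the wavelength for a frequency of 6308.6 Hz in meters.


Given values:
  c = 343 m/s, f = 6308.6 Hz
Formula: lambda = c / f
lambda = 343 / 6308.6
lambda = 0.0544

0.0544 m


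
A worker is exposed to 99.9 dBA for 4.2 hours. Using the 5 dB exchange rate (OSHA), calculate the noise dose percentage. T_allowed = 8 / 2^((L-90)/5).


Given values:
  L = 99.9 dBA, T = 4.2 hours
Formula: T_allowed = 8 / 2^((L - 90) / 5)
Compute exponent: (99.9 - 90) / 5 = 1.98
Compute 2^(1.98) = 3.944931
T_allowed = 8 / 3.944931 = 2.027919 hours
Dose = (T / T_allowed) * 100
Dose = (4.2 / 2.027919) * 100 = 207.11

207.11 %


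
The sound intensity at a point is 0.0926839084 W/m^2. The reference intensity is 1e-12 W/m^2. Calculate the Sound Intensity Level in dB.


Given values:
  I = 0.0926839084 W/m^2
  I_ref = 1e-12 W/m^2
Formula: SIL = 10 * log10(I / I_ref)
Compute ratio: I / I_ref = 92683908400
Compute log10: log10(92683908400) = 10.967004
Multiply: SIL = 10 * 10.967004 = 109.67

109.67 dB


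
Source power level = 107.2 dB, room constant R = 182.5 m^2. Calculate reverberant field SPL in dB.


Given values:
  Lw = 107.2 dB, R = 182.5 m^2
Formula: SPL = Lw + 10 * log10(4 / R)
Compute 4 / R = 4 / 182.5 = 0.021918
Compute 10 * log10(0.021918) = -16.592
SPL = 107.2 + (-16.592) = 90.61

90.61 dB


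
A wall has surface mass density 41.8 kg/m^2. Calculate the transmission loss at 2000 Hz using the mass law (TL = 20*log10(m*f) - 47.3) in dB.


Given values:
  m = 41.8 kg/m^2, f = 2000 Hz
Formula: TL = 20 * log10(m * f) - 47.3
Compute m * f = 41.8 * 2000 = 83600.0
Compute log10(83600.0) = 4.922206
Compute 20 * 4.922206 = 98.4441
TL = 98.4441 - 47.3 = 51.14

51.14 dB


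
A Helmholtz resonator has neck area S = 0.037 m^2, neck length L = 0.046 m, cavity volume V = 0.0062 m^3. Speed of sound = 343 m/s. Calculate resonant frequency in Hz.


Given values:
  S = 0.037 m^2, L = 0.046 m, V = 0.0062 m^3, c = 343 m/s
Formula: f = (c / (2*pi)) * sqrt(S / (V * L))
Compute V * L = 0.0062 * 0.046 = 0.0002852
Compute S / (V * L) = 0.037 / 0.0002852 = 129.7335
Compute sqrt(129.7335) = 11.390061
Compute c / (2*pi) = 343 / 6.283185 = 54.590148
f = 54.590148 * 11.390061 = 621.79

621.79 Hz
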